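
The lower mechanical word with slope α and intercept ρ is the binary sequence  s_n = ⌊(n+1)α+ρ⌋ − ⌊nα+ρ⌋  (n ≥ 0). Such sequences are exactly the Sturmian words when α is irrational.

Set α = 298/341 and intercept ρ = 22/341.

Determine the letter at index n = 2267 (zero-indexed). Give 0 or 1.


(n+1)α + ρ = (2268·298 + 22) / 341 = 675886/341
nα + ρ     = (2267·298 + 22) / 341 = 675588/341
⌊675886/341⌋ = 1982,  ⌊675588/341⌋ = 1981
s_{2267} = 1982 − 1981 = 1

1


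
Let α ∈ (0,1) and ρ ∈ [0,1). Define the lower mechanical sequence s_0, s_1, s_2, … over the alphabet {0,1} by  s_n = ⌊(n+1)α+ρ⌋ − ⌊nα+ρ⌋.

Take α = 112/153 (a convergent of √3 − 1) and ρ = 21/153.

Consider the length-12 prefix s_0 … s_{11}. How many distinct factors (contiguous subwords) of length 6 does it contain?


t_n = ⌊(n·112+21)/153⌋ for n = 0 … 12:
  n=0…9: ⌊21/153⌋=0 ⌊133/153⌋=0 ⌊245/153⌋=1 ⌊357/153⌋=2 ⌊469/153⌋=3 ⌊581/153⌋=3 ⌊693/153⌋=4 ⌊805/153⌋=5 ⌊917/153⌋=5 ⌊1029/153⌋=6
  n=10…12: ⌊1141/153⌋=7 ⌊1253/153⌋=8 ⌊1365/153⌋=8
s_n = t_(n+1) − t_n for n = 0 … 11 gives
prefix = 011101101110
slide a length-6 window over [0..5] … [6..11] (7 windows); first occurrence of each distinct factor:
  [  0..  5] 011101
  [  1..  6] 111011
  [  2..  7] 110110
  [  3..  8] 101101
  [  4..  9] 011011
  [  5.. 10] 110111
  [  6.. 11] 101110
distinct factors: {011011, 011101, 101101, 101110, 110110, 110111, 111011}
count = 7  (Sturmian bound for length 6 is 7)

7


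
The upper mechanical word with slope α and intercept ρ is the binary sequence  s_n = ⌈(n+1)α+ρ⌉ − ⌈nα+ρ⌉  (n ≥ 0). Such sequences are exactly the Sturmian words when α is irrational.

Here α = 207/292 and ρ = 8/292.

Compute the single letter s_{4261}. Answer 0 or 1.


(n+1)α + ρ = (4262·207 + 8) / 292 = 882242/292
nα + ρ     = (4261·207 + 8) / 292 = 882035/292
⌈882242/292⌉ = 3022,  ⌈882035/292⌉ = 3021
s_{4261} = 3022 − 3021 = 1

1


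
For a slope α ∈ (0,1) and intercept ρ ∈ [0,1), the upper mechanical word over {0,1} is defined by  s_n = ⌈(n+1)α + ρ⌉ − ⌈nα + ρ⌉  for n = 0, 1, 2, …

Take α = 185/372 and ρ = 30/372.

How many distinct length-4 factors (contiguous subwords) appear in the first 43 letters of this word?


5

t_n = ⌈(n·185+30)/372⌉ for n = 0 … 43:
  n=0…9: ⌈30/372⌉=1 ⌈215/372⌉=1 ⌈400/372⌉=2 ⌈585/372⌉=2 ⌈770/372⌉=3 ⌈955/372⌉=3 ⌈1140/372⌉=4 ⌈1325/372⌉=4 ⌈1510/372⌉=5 ⌈1695/372⌉=5
  n=10…19: ⌈1880/372⌉=6 ⌈2065/372⌉=6 ⌈2250/372⌉=7 ⌈2435/372⌉=7 ⌈2620/372⌉=8 ⌈2805/372⌉=8 ⌈2990/372⌉=9 ⌈3175/372⌉=9 ⌈3360/372⌉=10 ⌈3545/372⌉=10
  n=20…29: ⌈3730/372⌉=11 ⌈3915/372⌉=11 ⌈4100/372⌉=12 ⌈4285/372⌉=12 ⌈4470/372⌉=13 ⌈4655/372⌉=13 ⌈4840/372⌉=14 ⌈5025/372⌉=14 ⌈5210/372⌉=15 ⌈5395/372⌉=15
  n=30…39: ⌈5580/372⌉=15 ⌈5765/372⌉=16 ⌈5950/372⌉=16 ⌈6135/372⌉=17 ⌈6320/372⌉=17 ⌈6505/372⌉=18 ⌈6690/372⌉=18 ⌈6875/372⌉=19 ⌈7060/372⌉=19 ⌈7245/372⌉=20
  n=40…43: ⌈7430/372⌉=20 ⌈7615/372⌉=21 ⌈7800/372⌉=21 ⌈7985/372⌉=22
s_n = t_(n+1) − t_n for n = 0 … 42 gives
prefix = 0101010101010101010101010101001010101010101
slide a length-4 window over [0..3] … [39..42] (40 windows); first occurrence of each distinct factor:
  [  0..  3] 0101
  [  1..  4] 1010
  [ 26.. 29] 0100
  [ 27.. 30] 1001
  [ 28.. 31] 0010
  (the other 35 windows repeat one of these)
distinct factors: {0010, 0100, 0101, 1001, 1010}
count = 5  (Sturmian bound for length 4 is 5)


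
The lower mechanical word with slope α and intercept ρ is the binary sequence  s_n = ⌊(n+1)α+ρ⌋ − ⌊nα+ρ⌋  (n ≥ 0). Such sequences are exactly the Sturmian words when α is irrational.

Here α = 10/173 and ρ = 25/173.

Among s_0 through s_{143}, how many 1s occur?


#1s = Σ_{n=0}^{143} s_n = Σ_{n=0}^{143} (⌊(n+1)α+ρ⌋ − ⌊nα+ρ⌋)
the sum telescopes: every ⌊nα+ρ⌋ with 0 < n < 144 appears once with + and once with −, leaving ⌊144α+ρ⌋ − ⌊0·α+ρ⌋
144α + ρ = (144·10 + 25) / 173 = 1465/173
ρ = 25/173
⌊1465/173⌋ = 8,  ⌊25/173⌋ = 0
#1s = 8 − 0 = 8

8


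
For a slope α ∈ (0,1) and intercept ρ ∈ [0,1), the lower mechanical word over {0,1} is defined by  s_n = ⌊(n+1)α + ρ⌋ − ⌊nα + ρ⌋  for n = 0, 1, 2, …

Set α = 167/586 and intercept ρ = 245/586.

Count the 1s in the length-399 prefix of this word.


#1s = Σ_{n=0}^{398} s_n = Σ_{n=0}^{398} (⌊(n+1)α+ρ⌋ − ⌊nα+ρ⌋)
the sum telescopes: every ⌊nα+ρ⌋ with 0 < n < 399 appears once with + and once with −, leaving ⌊399α+ρ⌋ − ⌊0·α+ρ⌋
399α + ρ = (399·167 + 245) / 586 = 66878/586
ρ = 245/586
⌊66878/586⌋ = 114,  ⌊245/586⌋ = 0
#1s = 114 − 0 = 114

114


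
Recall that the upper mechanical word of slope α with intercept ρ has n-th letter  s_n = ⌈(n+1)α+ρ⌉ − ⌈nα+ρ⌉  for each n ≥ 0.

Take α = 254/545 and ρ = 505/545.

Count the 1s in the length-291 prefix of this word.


136

#1s = Σ_{n=0}^{290} s_n = Σ_{n=0}^{290} (⌈(n+1)α+ρ⌉ − ⌈nα+ρ⌉)
the sum telescopes: every ⌈nα+ρ⌉ with 0 < n < 291 appears once with + and once with −, leaving ⌈291α+ρ⌉ − ⌈0·α+ρ⌉
291α + ρ = (291·254 + 505) / 545 = 74419/545
ρ = 505/545
⌈74419/545⌉ = 137,  ⌈505/545⌉ = 1
#1s = 137 − 1 = 136


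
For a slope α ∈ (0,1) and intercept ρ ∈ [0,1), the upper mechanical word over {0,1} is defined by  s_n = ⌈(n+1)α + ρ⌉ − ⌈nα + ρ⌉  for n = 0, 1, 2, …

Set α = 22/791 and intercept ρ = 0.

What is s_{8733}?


(n+1)α + ρ = (8734·22) / 791 = 192148/791
nα + ρ     = (8733·22) / 791 = 192126/791
⌈192148/791⌉ = 243,  ⌈192126/791⌉ = 243
s_{8733} = 243 − 243 = 0

0


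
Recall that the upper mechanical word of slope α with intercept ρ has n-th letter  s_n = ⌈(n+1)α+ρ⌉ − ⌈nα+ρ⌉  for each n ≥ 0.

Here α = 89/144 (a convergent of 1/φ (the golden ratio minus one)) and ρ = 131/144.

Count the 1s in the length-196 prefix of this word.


#1s = Σ_{n=0}^{195} s_n = Σ_{n=0}^{195} (⌈(n+1)α+ρ⌉ − ⌈nα+ρ⌉)
the sum telescopes: every ⌈nα+ρ⌉ with 0 < n < 196 appears once with + and once with −, leaving ⌈196α+ρ⌉ − ⌈0·α+ρ⌉
196α + ρ = (196·89 + 131) / 144 = 17575/144
ρ = 131/144
⌈17575/144⌉ = 123,  ⌈131/144⌉ = 1
#1s = 123 − 1 = 122

122


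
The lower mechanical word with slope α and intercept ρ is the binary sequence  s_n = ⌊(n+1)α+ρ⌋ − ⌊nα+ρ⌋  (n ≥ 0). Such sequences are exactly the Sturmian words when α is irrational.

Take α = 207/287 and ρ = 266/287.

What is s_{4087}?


(n+1)α + ρ = (4088·207 + 266) / 287 = 846482/287
nα + ρ     = (4087·207 + 266) / 287 = 846275/287
⌊846482/287⌋ = 2949,  ⌊846275/287⌋ = 2948
s_{4087} = 2949 − 2948 = 1

1


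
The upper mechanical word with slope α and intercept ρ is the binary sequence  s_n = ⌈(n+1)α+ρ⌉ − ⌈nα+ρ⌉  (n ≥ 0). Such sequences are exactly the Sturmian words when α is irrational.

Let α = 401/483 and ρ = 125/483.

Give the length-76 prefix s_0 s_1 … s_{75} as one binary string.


n=0: ⌈(1·401+125)/483⌉ − ⌈(0·401+125)/483⌉ = ⌈526/483⌉ − ⌈125/483⌉ = 2 − 1 = 1
n=1: ⌈(2·401+125)/483⌉ − ⌈(1·401+125)/483⌉ = ⌈927/483⌉ − ⌈526/483⌉ = 2 − 2 = 0
n=2: ⌈(3·401+125)/483⌉ − ⌈(2·401+125)/483⌉ = ⌈1328/483⌉ − ⌈927/483⌉ = 3 − 2 = 1
n=3: ⌈(4·401+125)/483⌉ − ⌈(3·401+125)/483⌉ = ⌈1729/483⌉ − ⌈1328/483⌉ = 4 − 3 = 1
n=4: ⌈(5·401+125)/483⌉ − ⌈(4·401+125)/483⌉ = ⌈2130/483⌉ − ⌈1729/483⌉ = 5 − 4 = 1
n=5: ⌈(6·401+125)/483⌉ − ⌈(5·401+125)/483⌉ = ⌈2531/483⌉ − ⌈2130/483⌉ = 6 − 5 = 1
n=6: ⌈(7·401+125)/483⌉ − ⌈(6·401+125)/483⌉ = ⌈2932/483⌉ − ⌈2531/483⌉ = 7 − 6 = 1
n=7: ⌈(8·401+125)/483⌉ − ⌈(7·401+125)/483⌉ = ⌈3333/483⌉ − ⌈2932/483⌉ = 7 − 7 = 0
n=8: ⌈(9·401+125)/483⌉ − ⌈(8·401+125)/483⌉ = ⌈3734/483⌉ − ⌈3333/483⌉ = 8 − 7 = 1
n=9: ⌈(10·401+125)/483⌉ − ⌈(9·401+125)/483⌉ = ⌈4135/483⌉ − ⌈3734/483⌉ = 9 − 8 = 1
n=10: ⌈(11·401+125)/483⌉ − ⌈(10·401+125)/483⌉ = ⌈4536/483⌉ − ⌈4135/483⌉ = 10 − 9 = 1
n=11: ⌈(12·401+125)/483⌉ − ⌈(11·401+125)/483⌉ = ⌈4937/483⌉ − ⌈4536/483⌉ = 11 − 10 = 1
n=12: ⌈(13·401+125)/483⌉ − ⌈(12·401+125)/483⌉ = ⌈5338/483⌉ − ⌈4937/483⌉ = 12 − 11 = 1
n=13: ⌈(14·401+125)/483⌉ − ⌈(13·401+125)/483⌉ = ⌈5739/483⌉ − ⌈5338/483⌉ = 12 − 12 = 0
n=14: ⌈(15·401+125)/483⌉ − ⌈(14·401+125)/483⌉ = ⌈6140/483⌉ − ⌈5739/483⌉ = 13 − 12 = 1
n=15: ⌈(16·401+125)/483⌉ − ⌈(15·401+125)/483⌉ = ⌈6541/483⌉ − ⌈6140/483⌉ = 14 − 13 = 1
n=16: ⌈(17·401+125)/483⌉ − ⌈(16·401+125)/483⌉ = ⌈6942/483⌉ − ⌈6541/483⌉ = 15 − 14 = 1
n=17: ⌈(18·401+125)/483⌉ − ⌈(17·401+125)/483⌉ = ⌈7343/483⌉ − ⌈6942/483⌉ = 16 − 15 = 1
n=18: ⌈(19·401+125)/483⌉ − ⌈(18·401+125)/483⌉ = ⌈7744/483⌉ − ⌈7343/483⌉ = 17 − 16 = 1
n=19: ⌈(20·401+125)/483⌉ − ⌈(19·401+125)/483⌉ = ⌈8145/483⌉ − ⌈7744/483⌉ = 17 − 17 = 0
n=20: ⌈(21·401+125)/483⌉ − ⌈(20·401+125)/483⌉ = ⌈8546/483⌉ − ⌈8145/483⌉ = 18 − 17 = 1
n=21: ⌈(22·401+125)/483⌉ − ⌈(21·401+125)/483⌉ = ⌈8947/483⌉ − ⌈8546/483⌉ = 19 − 18 = 1
n=22: ⌈(23·401+125)/483⌉ − ⌈(22·401+125)/483⌉ = ⌈9348/483⌉ − ⌈8947/483⌉ = 20 − 19 = 1
n=23: ⌈(24·401+125)/483⌉ − ⌈(23·401+125)/483⌉ = ⌈9749/483⌉ − ⌈9348/483⌉ = 21 − 20 = 1
n=24: ⌈(25·401+125)/483⌉ − ⌈(24·401+125)/483⌉ = ⌈10150/483⌉ − ⌈9749/483⌉ = 22 − 21 = 1
n=25: ⌈(26·401+125)/483⌉ − ⌈(25·401+125)/483⌉ = ⌈10551/483⌉ − ⌈10150/483⌉ = 22 − 22 = 0
n=26: ⌈(27·401+125)/483⌉ − ⌈(26·401+125)/483⌉ = ⌈10952/483⌉ − ⌈10551/483⌉ = 23 − 22 = 1
n=27: ⌈(28·401+125)/483⌉ − ⌈(27·401+125)/483⌉ = ⌈11353/483⌉ − ⌈10952/483⌉ = 24 − 23 = 1
n=28: ⌈(29·401+125)/483⌉ − ⌈(28·401+125)/483⌉ = ⌈11754/483⌉ − ⌈11353/483⌉ = 25 − 24 = 1
n=29: ⌈(30·401+125)/483⌉ − ⌈(29·401+125)/483⌉ = ⌈12155/483⌉ − ⌈11754/483⌉ = 26 − 25 = 1
n=30: ⌈(31·401+125)/483⌉ − ⌈(30·401+125)/483⌉ = ⌈12556/483⌉ − ⌈12155/483⌉ = 26 − 26 = 0
n=31: ⌈(32·401+125)/483⌉ − ⌈(31·401+125)/483⌉ = ⌈12957/483⌉ − ⌈12556/483⌉ = 27 − 26 = 1
n=32: ⌈(33·401+125)/483⌉ − ⌈(32·401+125)/483⌉ = ⌈13358/483⌉ − ⌈12957/483⌉ = 28 − 27 = 1
n=33: ⌈(34·401+125)/483⌉ − ⌈(33·401+125)/483⌉ = ⌈13759/483⌉ − ⌈13358/483⌉ = 29 − 28 = 1
n=34: ⌈(35·401+125)/483⌉ − ⌈(34·401+125)/483⌉ = ⌈14160/483⌉ − ⌈13759/483⌉ = 30 − 29 = 1
n=35: ⌈(36·401+125)/483⌉ − ⌈(35·401+125)/483⌉ = ⌈14561/483⌉ − ⌈14160/483⌉ = 31 − 30 = 1
n=36: ⌈(37·401+125)/483⌉ − ⌈(36·401+125)/483⌉ = ⌈14962/483⌉ − ⌈14561/483⌉ = 31 − 31 = 0
n=37: ⌈(38·401+125)/483⌉ − ⌈(37·401+125)/483⌉ = ⌈15363/483⌉ − ⌈14962/483⌉ = 32 − 31 = 1
n=38: ⌈(39·401+125)/483⌉ − ⌈(38·401+125)/483⌉ = ⌈15764/483⌉ − ⌈15363/483⌉ = 33 − 32 = 1
n=39: ⌈(40·401+125)/483⌉ − ⌈(39·401+125)/483⌉ = ⌈16165/483⌉ − ⌈15764/483⌉ = 34 − 33 = 1
n=40: ⌈(41·401+125)/483⌉ − ⌈(40·401+125)/483⌉ = ⌈16566/483⌉ − ⌈16165/483⌉ = 35 − 34 = 1
n=41: ⌈(42·401+125)/483⌉ − ⌈(41·401+125)/483⌉ = ⌈16967/483⌉ − ⌈16566/483⌉ = 36 − 35 = 1
n=42: ⌈(43·401+125)/483⌉ − ⌈(42·401+125)/483⌉ = ⌈17368/483⌉ − ⌈16967/483⌉ = 36 − 36 = 0
n=43: ⌈(44·401+125)/483⌉ − ⌈(43·401+125)/483⌉ = ⌈17769/483⌉ − ⌈17368/483⌉ = 37 − 36 = 1
n=44: ⌈(45·401+125)/483⌉ − ⌈(44·401+125)/483⌉ = ⌈18170/483⌉ − ⌈17769/483⌉ = 38 − 37 = 1
n=45: ⌈(46·401+125)/483⌉ − ⌈(45·401+125)/483⌉ = ⌈18571/483⌉ − ⌈18170/483⌉ = 39 − 38 = 1
n=46: ⌈(47·401+125)/483⌉ − ⌈(46·401+125)/483⌉ = ⌈18972/483⌉ − ⌈18571/483⌉ = 40 − 39 = 1
n=47: ⌈(48·401+125)/483⌉ − ⌈(47·401+125)/483⌉ = ⌈19373/483⌉ − ⌈18972/483⌉ = 41 − 40 = 1
n=48: ⌈(49·401+125)/483⌉ − ⌈(48·401+125)/483⌉ = ⌈19774/483⌉ − ⌈19373/483⌉ = 41 − 41 = 0
n=49: ⌈(50·401+125)/483⌉ − ⌈(49·401+125)/483⌉ = ⌈20175/483⌉ − ⌈19774/483⌉ = 42 − 41 = 1
n=50: ⌈(51·401+125)/483⌉ − ⌈(50·401+125)/483⌉ = ⌈20576/483⌉ − ⌈20175/483⌉ = 43 − 42 = 1
n=51: ⌈(52·401+125)/483⌉ − ⌈(51·401+125)/483⌉ = ⌈20977/483⌉ − ⌈20576/483⌉ = 44 − 43 = 1
n=52: ⌈(53·401+125)/483⌉ − ⌈(52·401+125)/483⌉ = ⌈21378/483⌉ − ⌈20977/483⌉ = 45 − 44 = 1
n=53: ⌈(54·401+125)/483⌉ − ⌈(53·401+125)/483⌉ = ⌈21779/483⌉ − ⌈21378/483⌉ = 46 − 45 = 1
n=54: ⌈(55·401+125)/483⌉ − ⌈(54·401+125)/483⌉ = ⌈22180/483⌉ − ⌈21779/483⌉ = 46 − 46 = 0
n=55: ⌈(56·401+125)/483⌉ − ⌈(55·401+125)/483⌉ = ⌈22581/483⌉ − ⌈22180/483⌉ = 47 − 46 = 1
n=56: ⌈(57·401+125)/483⌉ − ⌈(56·401+125)/483⌉ = ⌈22982/483⌉ − ⌈22581/483⌉ = 48 − 47 = 1
n=57: ⌈(58·401+125)/483⌉ − ⌈(57·401+125)/483⌉ = ⌈23383/483⌉ − ⌈22982/483⌉ = 49 − 48 = 1
n=58: ⌈(59·401+125)/483⌉ − ⌈(58·401+125)/483⌉ = ⌈23784/483⌉ − ⌈23383/483⌉ = 50 − 49 = 1
n=59: ⌈(60·401+125)/483⌉ − ⌈(59·401+125)/483⌉ = ⌈24185/483⌉ − ⌈23784/483⌉ = 51 − 50 = 1
n=60: ⌈(61·401+125)/483⌉ − ⌈(60·401+125)/483⌉ = ⌈24586/483⌉ − ⌈24185/483⌉ = 51 − 51 = 0
n=61: ⌈(62·401+125)/483⌉ − ⌈(61·401+125)/483⌉ = ⌈24987/483⌉ − ⌈24586/483⌉ = 52 − 51 = 1
n=62: ⌈(63·401+125)/483⌉ − ⌈(62·401+125)/483⌉ = ⌈25388/483⌉ − ⌈24987/483⌉ = 53 − 52 = 1
n=63: ⌈(64·401+125)/483⌉ − ⌈(63·401+125)/483⌉ = ⌈25789/483⌉ − ⌈25388/483⌉ = 54 − 53 = 1
n=64: ⌈(65·401+125)/483⌉ − ⌈(64·401+125)/483⌉ = ⌈26190/483⌉ − ⌈25789/483⌉ = 55 − 54 = 1
n=65: ⌈(66·401+125)/483⌉ − ⌈(65·401+125)/483⌉ = ⌈26591/483⌉ − ⌈26190/483⌉ = 56 − 55 = 1
n=66: ⌈(67·401+125)/483⌉ − ⌈(66·401+125)/483⌉ = ⌈26992/483⌉ − ⌈26591/483⌉ = 56 − 56 = 0
n=67: ⌈(68·401+125)/483⌉ − ⌈(67·401+125)/483⌉ = ⌈27393/483⌉ − ⌈26992/483⌉ = 57 − 56 = 1
n=68: ⌈(69·401+125)/483⌉ − ⌈(68·401+125)/483⌉ = ⌈27794/483⌉ − ⌈27393/483⌉ = 58 − 57 = 1
n=69: ⌈(70·401+125)/483⌉ − ⌈(69·401+125)/483⌉ = ⌈28195/483⌉ − ⌈27794/483⌉ = 59 − 58 = 1
n=70: ⌈(71·401+125)/483⌉ − ⌈(70·401+125)/483⌉ = ⌈28596/483⌉ − ⌈28195/483⌉ = 60 − 59 = 1
n=71: ⌈(72·401+125)/483⌉ − ⌈(71·401+125)/483⌉ = ⌈28997/483⌉ − ⌈28596/483⌉ = 61 − 60 = 1
n=72: ⌈(73·401+125)/483⌉ − ⌈(72·401+125)/483⌉ = ⌈29398/483⌉ − ⌈28997/483⌉ = 61 − 61 = 0
n=73: ⌈(74·401+125)/483⌉ − ⌈(73·401+125)/483⌉ = ⌈29799/483⌉ − ⌈29398/483⌉ = 62 − 61 = 1
n=74: ⌈(75·401+125)/483⌉ − ⌈(74·401+125)/483⌉ = ⌈30200/483⌉ − ⌈29799/483⌉ = 63 − 62 = 1
n=75: ⌈(76·401+125)/483⌉ − ⌈(75·401+125)/483⌉ = ⌈30601/483⌉ − ⌈30200/483⌉ = 64 − 63 = 1

1011111011111011111011111011110111110111110111110111110111110111110111110111


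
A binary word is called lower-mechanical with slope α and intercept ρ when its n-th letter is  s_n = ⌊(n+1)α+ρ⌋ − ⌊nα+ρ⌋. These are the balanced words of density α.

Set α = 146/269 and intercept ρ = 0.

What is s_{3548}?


(n+1)α + ρ = (3549·146) / 269 = 518154/269
nα + ρ     = (3548·146) / 269 = 518008/269
⌊518154/269⌋ = 1926,  ⌊518008/269⌋ = 1925
s_{3548} = 1926 − 1925 = 1

1


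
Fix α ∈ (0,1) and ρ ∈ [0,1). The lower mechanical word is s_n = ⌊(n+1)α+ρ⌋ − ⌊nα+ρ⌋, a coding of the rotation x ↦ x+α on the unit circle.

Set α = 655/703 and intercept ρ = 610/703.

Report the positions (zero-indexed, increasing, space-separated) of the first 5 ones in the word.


0 1 2 3 4

n=0: ⌊1265/703⌋−⌊610/703⌋ = 1−0 = 1  ← one
n=1: ⌊1920/703⌋−⌊1265/703⌋ = 2−1 = 1  ← one
n=2: ⌊2575/703⌋−⌊1920/703⌋ = 3−2 = 1  ← one
n=3: ⌊3230/703⌋−⌊2575/703⌋ = 4−3 = 1  ← one
n=4: ⌊3885/703⌋−⌊3230/703⌋ = 5−4 = 1  ← one
positions of the first 5 ones: 0 1 2 3 4


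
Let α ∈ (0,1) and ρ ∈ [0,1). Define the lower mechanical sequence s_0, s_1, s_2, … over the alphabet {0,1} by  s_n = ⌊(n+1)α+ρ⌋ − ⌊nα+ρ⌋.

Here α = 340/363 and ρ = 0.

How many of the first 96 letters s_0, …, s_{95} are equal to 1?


89

#1s = Σ_{n=0}^{95} s_n = Σ_{n=0}^{95} (⌊(n+1)α+ρ⌋ − ⌊nα+ρ⌋)
the sum telescopes: every ⌊nα+ρ⌋ with 0 < n < 96 appears once with + and once with −, leaving ⌊96α+ρ⌋ − ⌊0·α+ρ⌋
96α + ρ = (96·340) / 363 = 32640/363
ρ = 0/363
⌊32640/363⌋ = 89,  ⌊0/363⌋ = 0
#1s = 89 − 0 = 89


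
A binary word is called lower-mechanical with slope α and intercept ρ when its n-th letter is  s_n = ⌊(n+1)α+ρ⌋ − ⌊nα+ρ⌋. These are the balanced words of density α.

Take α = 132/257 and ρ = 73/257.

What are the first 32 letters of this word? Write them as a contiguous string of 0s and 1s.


n=0: ⌊(1·132+73)/257⌋ − ⌊(0·132+73)/257⌋ = ⌊205/257⌋ − ⌊73/257⌋ = 0 − 0 = 0
n=1: ⌊(2·132+73)/257⌋ − ⌊(1·132+73)/257⌋ = ⌊337/257⌋ − ⌊205/257⌋ = 1 − 0 = 1
n=2: ⌊(3·132+73)/257⌋ − ⌊(2·132+73)/257⌋ = ⌊469/257⌋ − ⌊337/257⌋ = 1 − 1 = 0
n=3: ⌊(4·132+73)/257⌋ − ⌊(3·132+73)/257⌋ = ⌊601/257⌋ − ⌊469/257⌋ = 2 − 1 = 1
n=4: ⌊(5·132+73)/257⌋ − ⌊(4·132+73)/257⌋ = ⌊733/257⌋ − ⌊601/257⌋ = 2 − 2 = 0
n=5: ⌊(6·132+73)/257⌋ − ⌊(5·132+73)/257⌋ = ⌊865/257⌋ − ⌊733/257⌋ = 3 − 2 = 1
n=6: ⌊(7·132+73)/257⌋ − ⌊(6·132+73)/257⌋ = ⌊997/257⌋ − ⌊865/257⌋ = 3 − 3 = 0
n=7: ⌊(8·132+73)/257⌋ − ⌊(7·132+73)/257⌋ = ⌊1129/257⌋ − ⌊997/257⌋ = 4 − 3 = 1
n=8: ⌊(9·132+73)/257⌋ − ⌊(8·132+73)/257⌋ = ⌊1261/257⌋ − ⌊1129/257⌋ = 4 − 4 = 0
n=9: ⌊(10·132+73)/257⌋ − ⌊(9·132+73)/257⌋ = ⌊1393/257⌋ − ⌊1261/257⌋ = 5 − 4 = 1
n=10: ⌊(11·132+73)/257⌋ − ⌊(10·132+73)/257⌋ = ⌊1525/257⌋ − ⌊1393/257⌋ = 5 − 5 = 0
n=11: ⌊(12·132+73)/257⌋ − ⌊(11·132+73)/257⌋ = ⌊1657/257⌋ − ⌊1525/257⌋ = 6 − 5 = 1
n=12: ⌊(13·132+73)/257⌋ − ⌊(12·132+73)/257⌋ = ⌊1789/257⌋ − ⌊1657/257⌋ = 6 − 6 = 0
n=13: ⌊(14·132+73)/257⌋ − ⌊(13·132+73)/257⌋ = ⌊1921/257⌋ − ⌊1789/257⌋ = 7 − 6 = 1
n=14: ⌊(15·132+73)/257⌋ − ⌊(14·132+73)/257⌋ = ⌊2053/257⌋ − ⌊1921/257⌋ = 7 − 7 = 0
n=15: ⌊(16·132+73)/257⌋ − ⌊(15·132+73)/257⌋ = ⌊2185/257⌋ − ⌊2053/257⌋ = 8 − 7 = 1
n=16: ⌊(17·132+73)/257⌋ − ⌊(16·132+73)/257⌋ = ⌊2317/257⌋ − ⌊2185/257⌋ = 9 − 8 = 1
n=17: ⌊(18·132+73)/257⌋ − ⌊(17·132+73)/257⌋ = ⌊2449/257⌋ − ⌊2317/257⌋ = 9 − 9 = 0
n=18: ⌊(19·132+73)/257⌋ − ⌊(18·132+73)/257⌋ = ⌊2581/257⌋ − ⌊2449/257⌋ = 10 − 9 = 1
n=19: ⌊(20·132+73)/257⌋ − ⌊(19·132+73)/257⌋ = ⌊2713/257⌋ − ⌊2581/257⌋ = 10 − 10 = 0
n=20: ⌊(21·132+73)/257⌋ − ⌊(20·132+73)/257⌋ = ⌊2845/257⌋ − ⌊2713/257⌋ = 11 − 10 = 1
n=21: ⌊(22·132+73)/257⌋ − ⌊(21·132+73)/257⌋ = ⌊2977/257⌋ − ⌊2845/257⌋ = 11 − 11 = 0
n=22: ⌊(23·132+73)/257⌋ − ⌊(22·132+73)/257⌋ = ⌊3109/257⌋ − ⌊2977/257⌋ = 12 − 11 = 1
n=23: ⌊(24·132+73)/257⌋ − ⌊(23·132+73)/257⌋ = ⌊3241/257⌋ − ⌊3109/257⌋ = 12 − 12 = 0
n=24: ⌊(25·132+73)/257⌋ − ⌊(24·132+73)/257⌋ = ⌊3373/257⌋ − ⌊3241/257⌋ = 13 − 12 = 1
n=25: ⌊(26·132+73)/257⌋ − ⌊(25·132+73)/257⌋ = ⌊3505/257⌋ − ⌊3373/257⌋ = 13 − 13 = 0
n=26: ⌊(27·132+73)/257⌋ − ⌊(26·132+73)/257⌋ = ⌊3637/257⌋ − ⌊3505/257⌋ = 14 − 13 = 1
n=27: ⌊(28·132+73)/257⌋ − ⌊(27·132+73)/257⌋ = ⌊3769/257⌋ − ⌊3637/257⌋ = 14 − 14 = 0
n=28: ⌊(29·132+73)/257⌋ − ⌊(28·132+73)/257⌋ = ⌊3901/257⌋ − ⌊3769/257⌋ = 15 − 14 = 1
n=29: ⌊(30·132+73)/257⌋ − ⌊(29·132+73)/257⌋ = ⌊4033/257⌋ − ⌊3901/257⌋ = 15 − 15 = 0
n=30: ⌊(31·132+73)/257⌋ − ⌊(30·132+73)/257⌋ = ⌊4165/257⌋ − ⌊4033/257⌋ = 16 − 15 = 1
n=31: ⌊(32·132+73)/257⌋ − ⌊(31·132+73)/257⌋ = ⌊4297/257⌋ − ⌊4165/257⌋ = 16 − 16 = 0

01010101010101011010101010101010


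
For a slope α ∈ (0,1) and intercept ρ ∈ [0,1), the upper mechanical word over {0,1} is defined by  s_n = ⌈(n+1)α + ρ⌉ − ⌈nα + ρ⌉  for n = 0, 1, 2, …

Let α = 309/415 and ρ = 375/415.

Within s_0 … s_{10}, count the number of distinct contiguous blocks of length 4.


4

t_n = ⌈(n·309+375)/415⌉ for n = 0 … 11:
  n=0…9: ⌈375/415⌉=1 ⌈684/415⌉=2 ⌈993/415⌉=3 ⌈1302/415⌉=4 ⌈1611/415⌉=4 ⌈1920/415⌉=5 ⌈2229/415⌉=6 ⌈2538/415⌉=7 ⌈2847/415⌉=7 ⌈3156/415⌉=8
  n=10…11: ⌈3465/415⌉=9 ⌈3774/415⌉=10
s_n = t_(n+1) − t_n for n = 0 … 10 gives
prefix = 11101110111
slide a length-4 window over [0..3] … [7..10] (8 windows); first occurrence of each distinct factor:
  [  0..  3] 1110
  [  1..  4] 1101
  [  2..  5] 1011
  [  3..  6] 0111
  (the other 4 windows repeat one of these)
distinct factors: {0111, 1011, 1101, 1110}
count = 4  (Sturmian bound for length 4 is 5)


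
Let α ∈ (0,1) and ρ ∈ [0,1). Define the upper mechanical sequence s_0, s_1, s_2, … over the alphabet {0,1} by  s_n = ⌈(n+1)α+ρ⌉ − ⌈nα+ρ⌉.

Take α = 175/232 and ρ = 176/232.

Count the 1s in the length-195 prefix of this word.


#1s = Σ_{n=0}^{194} s_n = Σ_{n=0}^{194} (⌈(n+1)α+ρ⌉ − ⌈nα+ρ⌉)
the sum telescopes: every ⌈nα+ρ⌉ with 0 < n < 195 appears once with + and once with −, leaving ⌈195α+ρ⌉ − ⌈0·α+ρ⌉
195α + ρ = (195·175 + 176) / 232 = 34301/232
ρ = 176/232
⌈34301/232⌉ = 148,  ⌈176/232⌉ = 1
#1s = 148 − 1 = 147

147


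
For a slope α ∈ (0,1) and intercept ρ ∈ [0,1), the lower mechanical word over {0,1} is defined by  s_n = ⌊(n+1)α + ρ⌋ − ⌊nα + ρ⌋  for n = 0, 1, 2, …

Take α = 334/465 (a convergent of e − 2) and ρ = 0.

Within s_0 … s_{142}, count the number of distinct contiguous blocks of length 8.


9

t_n = ⌊(n·334)/465⌋ for n = 0 … 143:
  n=0…9: ⌊0/465⌋=0 ⌊334/465⌋=0 ⌊668/465⌋=1 ⌊1002/465⌋=2 ⌊1336/465⌋=2 ⌊1670/465⌋=3 ⌊2004/465⌋=4 ⌊2338/465⌋=5 ⌊2672/465⌋=5 ⌊3006/465⌋=6
  n=10…19: ⌊3340/465⌋=7 ⌊3674/465⌋=7 ⌊4008/465⌋=8 ⌊4342/465⌋=9 ⌊4676/465⌋=10 ⌊5010/465⌋=10 ⌊5344/465⌋=11 ⌊5678/465⌋=12 ⌊6012/465⌋=12 ⌊6346/465⌋=13
  n=20…29: ⌊6680/465⌋=14 ⌊7014/465⌋=15 ⌊7348/465⌋=15 ⌊7682/465⌋=16 ⌊8016/465⌋=17 ⌊8350/465⌋=17 ⌊8684/465⌋=18 ⌊9018/465⌋=19 ⌊9352/465⌋=20 ⌊9686/465⌋=20
  n=30…39: ⌊10020/465⌋=21 ⌊10354/465⌋=22 ⌊10688/465⌋=22 ⌊11022/465⌋=23 ⌊11356/465⌋=24 ⌊11690/465⌋=25 ⌊12024/465⌋=25 ⌊12358/465⌋=26 ⌊12692/465⌋=27 ⌊13026/465⌋=28
  n=40…49: ⌊13360/465⌋=28 ⌊13694/465⌋=29 ⌊14028/465⌋=30 ⌊14362/465⌋=30 ⌊14696/465⌋=31 ⌊15030/465⌋=32 ⌊15364/465⌋=33 ⌊15698/465⌋=33 ⌊16032/465⌋=34 ⌊16366/465⌋=35
  n=50…59: ⌊16700/465⌋=35 ⌊17034/465⌋=36 ⌊17368/465⌋=37 ⌊17702/465⌋=38 ⌊18036/465⌋=38 ⌊18370/465⌋=39 ⌊18704/465⌋=40 ⌊19038/465⌋=40 ⌊19372/465⌋=41 ⌊19706/465⌋=42
  n=60…69: ⌊20040/465⌋=43 ⌊20374/465⌋=43 ⌊20708/465⌋=44 ⌊21042/465⌋=45 ⌊21376/465⌋=45 ⌊21710/465⌋=46 ⌊22044/465⌋=47 ⌊22378/465⌋=48 ⌊22712/465⌋=48 ⌊23046/465⌋=49
  n=70…79: ⌊23380/465⌋=50 ⌊23714/465⌋=50 ⌊24048/465⌋=51 ⌊24382/465⌋=52 ⌊24716/465⌋=53 ⌊25050/465⌋=53 ⌊25384/465⌋=54 ⌊25718/465⌋=55 ⌊26052/465⌋=56 ⌊26386/465⌋=56
  n=80…89: ⌊26720/465⌋=57 ⌊27054/465⌋=58 ⌊27388/465⌋=58 ⌊27722/465⌋=59 ⌊28056/465⌋=60 ⌊28390/465⌋=61 ⌊28724/465⌋=61 ⌊29058/465⌋=62 ⌊29392/465⌋=63 ⌊29726/465⌋=63
  n=90…99: ⌊30060/465⌋=64 ⌊30394/465⌋=65 ⌊30728/465⌋=66 ⌊31062/465⌋=66 ⌊31396/465⌋=67 ⌊31730/465⌋=68 ⌊32064/465⌋=68 ⌊32398/465⌋=69 ⌊32732/465⌋=70 ⌊33066/465⌋=71
  n=100…109: ⌊33400/465⌋=71 ⌊33734/465⌋=72 ⌊34068/465⌋=73 ⌊34402/465⌋=73 ⌊34736/465⌋=74 ⌊35070/465⌋=75 ⌊35404/465⌋=76 ⌊35738/465⌋=76 ⌊36072/465⌋=77 ⌊36406/465⌋=78
  n=110…119: ⌊36740/465⌋=79 ⌊37074/465⌋=79 ⌊37408/465⌋=80 ⌊37742/465⌋=81 ⌊38076/465⌋=81 ⌊38410/465⌋=82 ⌊38744/465⌋=83 ⌊39078/465⌋=84 ⌊39412/465⌋=84 ⌊39746/465⌋=85
  n=120…129: ⌊40080/465⌋=86 ⌊40414/465⌋=86 ⌊40748/465⌋=87 ⌊41082/465⌋=88 ⌊41416/465⌋=89 ⌊41750/465⌋=89 ⌊42084/465⌋=90 ⌊42418/465⌋=91 ⌊42752/465⌋=91 ⌊43086/465⌋=92
  n=130…139: ⌊43420/465⌋=93 ⌊43754/465⌋=94 ⌊44088/465⌋=94 ⌊44422/465⌋=95 ⌊44756/465⌋=96 ⌊45090/465⌋=96 ⌊45424/465⌋=97 ⌊45758/465⌋=98 ⌊46092/465⌋=99 ⌊46426/465⌋=99
  n=140…143: ⌊46760/465⌋=100 ⌊47094/465⌋=101 ⌊47428/465⌋=101 ⌊47762/465⌋=102
s_n = t_(n+1) − t_n for n = 0 … 142 gives
prefix = 01101110110111011011101101110110111011101101110110111011011101101110110111011101101110110111011011101101110111011011101101110110111011011101101
slide a length-8 window over [0..7] … [135..142] (136 windows); first occurrence of each distinct factor:
  [  0..  7] 01101110
  [  1..  8] 11011101
  [  2..  9] 10111011
  [  3.. 10] 01110110
  [  4.. 11] 11101101
  [  5.. 12] 11011011
  [  6.. 13] 10110111
  [ 31.. 38] 01110111
  [ 32.. 39] 11101110
  (the other 127 windows repeat one of these)
distinct factors: {01101110, 01110110, 01110111, 10110111, 10111011, 11011011, 11011101, 11101101, 11101110}
count = 9  (Sturmian bound for length 8 is 9)


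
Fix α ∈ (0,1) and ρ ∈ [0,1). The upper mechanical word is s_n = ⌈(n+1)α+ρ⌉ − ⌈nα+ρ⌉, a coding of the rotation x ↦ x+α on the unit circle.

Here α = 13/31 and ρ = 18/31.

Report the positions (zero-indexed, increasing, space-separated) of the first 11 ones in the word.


n=0: ⌈31/31⌉−⌈18/31⌉ = 1−1 = 0
n=1: ⌈44/31⌉−⌈31/31⌉ = 2−1 = 1  ← one
n=2: ⌈57/31⌉−⌈44/31⌉ = 2−2 = 0
n=3: ⌈70/31⌉−⌈57/31⌉ = 3−2 = 1  ← one
n=4: ⌈83/31⌉−⌈70/31⌉ = 3−3 = 0
n=5: ⌈96/31⌉−⌈83/31⌉ = 4−3 = 1  ← one
n=6: ⌈109/31⌉−⌈96/31⌉ = 4−4 = 0
n=7: ⌈122/31⌉−⌈109/31⌉ = 4−4 = 0
n=8: ⌈135/31⌉−⌈122/31⌉ = 5−4 = 1  ← one
n=9: ⌈148/31⌉−⌈135/31⌉ = 5−5 = 0
n=10: ⌈161/31⌉−⌈148/31⌉ = 6−5 = 1  ← one
n=11: ⌈174/31⌉−⌈161/31⌉ = 6−6 = 0
n=12: ⌈187/31⌉−⌈174/31⌉ = 7−6 = 1  ← one
n=13: ⌈200/31⌉−⌈187/31⌉ = 7−7 = 0
n=14: ⌈213/31⌉−⌈200/31⌉ = 7−7 = 0
n=15: ⌈226/31⌉−⌈213/31⌉ = 8−7 = 1  ← one
n=16: ⌈239/31⌉−⌈226/31⌉ = 8−8 = 0
n=17: ⌈252/31⌉−⌈239/31⌉ = 9−8 = 1  ← one
n=18: ⌈265/31⌉−⌈252/31⌉ = 9−9 = 0
n=19: ⌈278/31⌉−⌈265/31⌉ = 9−9 = 0
n=20: ⌈291/31⌉−⌈278/31⌉ = 10−9 = 1  ← one
n=21: ⌈304/31⌉−⌈291/31⌉ = 10−10 = 0
n=22: ⌈317/31⌉−⌈304/31⌉ = 11−10 = 1  ← one
n=23: ⌈330/31⌉−⌈317/31⌉ = 11−11 = 0
n=24: ⌈343/31⌉−⌈330/31⌉ = 12−11 = 1  ← one
positions of the first 11 ones: 1 3 5 8 10 12 15 17 20 22 24

1 3 5 8 10 12 15 17 20 22 24


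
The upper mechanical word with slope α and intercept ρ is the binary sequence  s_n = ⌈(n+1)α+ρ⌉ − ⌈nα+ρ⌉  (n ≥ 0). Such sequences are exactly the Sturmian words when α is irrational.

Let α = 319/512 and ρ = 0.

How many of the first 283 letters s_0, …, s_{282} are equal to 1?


#1s = Σ_{n=0}^{282} s_n = Σ_{n=0}^{282} (⌈(n+1)α+ρ⌉ − ⌈nα+ρ⌉)
the sum telescopes: every ⌈nα+ρ⌉ with 0 < n < 283 appears once with + and once with −, leaving ⌈283α+ρ⌉ − ⌈0·α+ρ⌉
283α + ρ = (283·319) / 512 = 90277/512
ρ = 0/512
⌈90277/512⌉ = 177,  ⌈0/512⌉ = 0
#1s = 177 − 0 = 177

177


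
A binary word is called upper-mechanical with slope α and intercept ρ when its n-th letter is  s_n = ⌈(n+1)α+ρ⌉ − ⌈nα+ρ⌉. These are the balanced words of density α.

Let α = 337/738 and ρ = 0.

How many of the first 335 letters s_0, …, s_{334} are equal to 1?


#1s = Σ_{n=0}^{334} s_n = Σ_{n=0}^{334} (⌈(n+1)α+ρ⌉ − ⌈nα+ρ⌉)
the sum telescopes: every ⌈nα+ρ⌉ with 0 < n < 335 appears once with + and once with −, leaving ⌈335α+ρ⌉ − ⌈0·α+ρ⌉
335α + ρ = (335·337) / 738 = 112895/738
ρ = 0/738
⌈112895/738⌉ = 153,  ⌈0/738⌉ = 0
#1s = 153 − 0 = 153

153


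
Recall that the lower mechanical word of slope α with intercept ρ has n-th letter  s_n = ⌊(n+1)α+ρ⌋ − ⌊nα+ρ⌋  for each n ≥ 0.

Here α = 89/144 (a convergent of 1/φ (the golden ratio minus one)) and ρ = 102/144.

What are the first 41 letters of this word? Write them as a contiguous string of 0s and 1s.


n=0: ⌊(1·89+102)/144⌋ − ⌊(0·89+102)/144⌋ = ⌊191/144⌋ − ⌊102/144⌋ = 1 − 0 = 1
n=1: ⌊(2·89+102)/144⌋ − ⌊(1·89+102)/144⌋ = ⌊280/144⌋ − ⌊191/144⌋ = 1 − 1 = 0
n=2: ⌊(3·89+102)/144⌋ − ⌊(2·89+102)/144⌋ = ⌊369/144⌋ − ⌊280/144⌋ = 2 − 1 = 1
n=3: ⌊(4·89+102)/144⌋ − ⌊(3·89+102)/144⌋ = ⌊458/144⌋ − ⌊369/144⌋ = 3 − 2 = 1
n=4: ⌊(5·89+102)/144⌋ − ⌊(4·89+102)/144⌋ = ⌊547/144⌋ − ⌊458/144⌋ = 3 − 3 = 0
n=5: ⌊(6·89+102)/144⌋ − ⌊(5·89+102)/144⌋ = ⌊636/144⌋ − ⌊547/144⌋ = 4 − 3 = 1
n=6: ⌊(7·89+102)/144⌋ − ⌊(6·89+102)/144⌋ = ⌊725/144⌋ − ⌊636/144⌋ = 5 − 4 = 1
n=7: ⌊(8·89+102)/144⌋ − ⌊(7·89+102)/144⌋ = ⌊814/144⌋ − ⌊725/144⌋ = 5 − 5 = 0
n=8: ⌊(9·89+102)/144⌋ − ⌊(8·89+102)/144⌋ = ⌊903/144⌋ − ⌊814/144⌋ = 6 − 5 = 1
n=9: ⌊(10·89+102)/144⌋ − ⌊(9·89+102)/144⌋ = ⌊992/144⌋ − ⌊903/144⌋ = 6 − 6 = 0
n=10: ⌊(11·89+102)/144⌋ − ⌊(10·89+102)/144⌋ = ⌊1081/144⌋ − ⌊992/144⌋ = 7 − 6 = 1
n=11: ⌊(12·89+102)/144⌋ − ⌊(11·89+102)/144⌋ = ⌊1170/144⌋ − ⌊1081/144⌋ = 8 − 7 = 1
n=12: ⌊(13·89+102)/144⌋ − ⌊(12·89+102)/144⌋ = ⌊1259/144⌋ − ⌊1170/144⌋ = 8 − 8 = 0
n=13: ⌊(14·89+102)/144⌋ − ⌊(13·89+102)/144⌋ = ⌊1348/144⌋ − ⌊1259/144⌋ = 9 − 8 = 1
n=14: ⌊(15·89+102)/144⌋ − ⌊(14·89+102)/144⌋ = ⌊1437/144⌋ − ⌊1348/144⌋ = 9 − 9 = 0
n=15: ⌊(16·89+102)/144⌋ − ⌊(15·89+102)/144⌋ = ⌊1526/144⌋ − ⌊1437/144⌋ = 10 − 9 = 1
n=16: ⌊(17·89+102)/144⌋ − ⌊(16·89+102)/144⌋ = ⌊1615/144⌋ − ⌊1526/144⌋ = 11 − 10 = 1
n=17: ⌊(18·89+102)/144⌋ − ⌊(17·89+102)/144⌋ = ⌊1704/144⌋ − ⌊1615/144⌋ = 11 − 11 = 0
n=18: ⌊(19·89+102)/144⌋ − ⌊(18·89+102)/144⌋ = ⌊1793/144⌋ − ⌊1704/144⌋ = 12 − 11 = 1
n=19: ⌊(20·89+102)/144⌋ − ⌊(19·89+102)/144⌋ = ⌊1882/144⌋ − ⌊1793/144⌋ = 13 − 12 = 1
n=20: ⌊(21·89+102)/144⌋ − ⌊(20·89+102)/144⌋ = ⌊1971/144⌋ − ⌊1882/144⌋ = 13 − 13 = 0
n=21: ⌊(22·89+102)/144⌋ − ⌊(21·89+102)/144⌋ = ⌊2060/144⌋ − ⌊1971/144⌋ = 14 − 13 = 1
n=22: ⌊(23·89+102)/144⌋ − ⌊(22·89+102)/144⌋ = ⌊2149/144⌋ − ⌊2060/144⌋ = 14 − 14 = 0
n=23: ⌊(24·89+102)/144⌋ − ⌊(23·89+102)/144⌋ = ⌊2238/144⌋ − ⌊2149/144⌋ = 15 − 14 = 1
n=24: ⌊(25·89+102)/144⌋ − ⌊(24·89+102)/144⌋ = ⌊2327/144⌋ − ⌊2238/144⌋ = 16 − 15 = 1
n=25: ⌊(26·89+102)/144⌋ − ⌊(25·89+102)/144⌋ = ⌊2416/144⌋ − ⌊2327/144⌋ = 16 − 16 = 0
n=26: ⌊(27·89+102)/144⌋ − ⌊(26·89+102)/144⌋ = ⌊2505/144⌋ − ⌊2416/144⌋ = 17 − 16 = 1
n=27: ⌊(28·89+102)/144⌋ − ⌊(27·89+102)/144⌋ = ⌊2594/144⌋ − ⌊2505/144⌋ = 18 − 17 = 1
n=28: ⌊(29·89+102)/144⌋ − ⌊(28·89+102)/144⌋ = ⌊2683/144⌋ − ⌊2594/144⌋ = 18 − 18 = 0
n=29: ⌊(30·89+102)/144⌋ − ⌊(29·89+102)/144⌋ = ⌊2772/144⌋ − ⌊2683/144⌋ = 19 − 18 = 1
n=30: ⌊(31·89+102)/144⌋ − ⌊(30·89+102)/144⌋ = ⌊2861/144⌋ − ⌊2772/144⌋ = 19 − 19 = 0
n=31: ⌊(32·89+102)/144⌋ − ⌊(31·89+102)/144⌋ = ⌊2950/144⌋ − ⌊2861/144⌋ = 20 − 19 = 1
n=32: ⌊(33·89+102)/144⌋ − ⌊(32·89+102)/144⌋ = ⌊3039/144⌋ − ⌊2950/144⌋ = 21 − 20 = 1
n=33: ⌊(34·89+102)/144⌋ − ⌊(33·89+102)/144⌋ = ⌊3128/144⌋ − ⌊3039/144⌋ = 21 − 21 = 0
n=34: ⌊(35·89+102)/144⌋ − ⌊(34·89+102)/144⌋ = ⌊3217/144⌋ − ⌊3128/144⌋ = 22 − 21 = 1
n=35: ⌊(36·89+102)/144⌋ − ⌊(35·89+102)/144⌋ = ⌊3306/144⌋ − ⌊3217/144⌋ = 22 − 22 = 0
n=36: ⌊(37·89+102)/144⌋ − ⌊(36·89+102)/144⌋ = ⌊3395/144⌋ − ⌊3306/144⌋ = 23 − 22 = 1
n=37: ⌊(38·89+102)/144⌋ − ⌊(37·89+102)/144⌋ = ⌊3484/144⌋ − ⌊3395/144⌋ = 24 − 23 = 1
n=38: ⌊(39·89+102)/144⌋ − ⌊(38·89+102)/144⌋ = ⌊3573/144⌋ − ⌊3484/144⌋ = 24 − 24 = 0
n=39: ⌊(40·89+102)/144⌋ − ⌊(39·89+102)/144⌋ = ⌊3662/144⌋ − ⌊3573/144⌋ = 25 − 24 = 1
n=40: ⌊(41·89+102)/144⌋ − ⌊(40·89+102)/144⌋ = ⌊3751/144⌋ − ⌊3662/144⌋ = 26 − 25 = 1

10110110101101011011010110110101101011011


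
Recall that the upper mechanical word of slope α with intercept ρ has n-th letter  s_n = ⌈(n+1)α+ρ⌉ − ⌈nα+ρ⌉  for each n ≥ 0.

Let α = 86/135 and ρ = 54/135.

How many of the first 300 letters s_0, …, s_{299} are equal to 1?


191

#1s = Σ_{n=0}^{299} s_n = Σ_{n=0}^{299} (⌈(n+1)α+ρ⌉ − ⌈nα+ρ⌉)
the sum telescopes: every ⌈nα+ρ⌉ with 0 < n < 300 appears once with + and once with −, leaving ⌈300α+ρ⌉ − ⌈0·α+ρ⌉
300α + ρ = (300·86 + 54) / 135 = 25854/135
ρ = 54/135
⌈25854/135⌉ = 192,  ⌈54/135⌉ = 1
#1s = 192 − 1 = 191


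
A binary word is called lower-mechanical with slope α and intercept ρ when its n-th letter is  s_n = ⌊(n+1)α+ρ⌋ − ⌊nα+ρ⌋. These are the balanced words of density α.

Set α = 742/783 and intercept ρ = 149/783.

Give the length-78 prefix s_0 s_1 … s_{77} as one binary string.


111011111111111111111101111111111111111110111111111111111111011111111111111111

n=0: ⌊(1·742+149)/783⌋ − ⌊(0·742+149)/783⌋ = ⌊891/783⌋ − ⌊149/783⌋ = 1 − 0 = 1
n=1: ⌊(2·742+149)/783⌋ − ⌊(1·742+149)/783⌋ = ⌊1633/783⌋ − ⌊891/783⌋ = 2 − 1 = 1
n=2: ⌊(3·742+149)/783⌋ − ⌊(2·742+149)/783⌋ = ⌊2375/783⌋ − ⌊1633/783⌋ = 3 − 2 = 1
n=3: ⌊(4·742+149)/783⌋ − ⌊(3·742+149)/783⌋ = ⌊3117/783⌋ − ⌊2375/783⌋ = 3 − 3 = 0
n=4: ⌊(5·742+149)/783⌋ − ⌊(4·742+149)/783⌋ = ⌊3859/783⌋ − ⌊3117/783⌋ = 4 − 3 = 1
n=5: ⌊(6·742+149)/783⌋ − ⌊(5·742+149)/783⌋ = ⌊4601/783⌋ − ⌊3859/783⌋ = 5 − 4 = 1
n=6: ⌊(7·742+149)/783⌋ − ⌊(6·742+149)/783⌋ = ⌊5343/783⌋ − ⌊4601/783⌋ = 6 − 5 = 1
n=7: ⌊(8·742+149)/783⌋ − ⌊(7·742+149)/783⌋ = ⌊6085/783⌋ − ⌊5343/783⌋ = 7 − 6 = 1
n=8: ⌊(9·742+149)/783⌋ − ⌊(8·742+149)/783⌋ = ⌊6827/783⌋ − ⌊6085/783⌋ = 8 − 7 = 1
n=9: ⌊(10·742+149)/783⌋ − ⌊(9·742+149)/783⌋ = ⌊7569/783⌋ − ⌊6827/783⌋ = 9 − 8 = 1
n=10: ⌊(11·742+149)/783⌋ − ⌊(10·742+149)/783⌋ = ⌊8311/783⌋ − ⌊7569/783⌋ = 10 − 9 = 1
n=11: ⌊(12·742+149)/783⌋ − ⌊(11·742+149)/783⌋ = ⌊9053/783⌋ − ⌊8311/783⌋ = 11 − 10 = 1
n=12: ⌊(13·742+149)/783⌋ − ⌊(12·742+149)/783⌋ = ⌊9795/783⌋ − ⌊9053/783⌋ = 12 − 11 = 1
n=13: ⌊(14·742+149)/783⌋ − ⌊(13·742+149)/783⌋ = ⌊10537/783⌋ − ⌊9795/783⌋ = 13 − 12 = 1
n=14: ⌊(15·742+149)/783⌋ − ⌊(14·742+149)/783⌋ = ⌊11279/783⌋ − ⌊10537/783⌋ = 14 − 13 = 1
n=15: ⌊(16·742+149)/783⌋ − ⌊(15·742+149)/783⌋ = ⌊12021/783⌋ − ⌊11279/783⌋ = 15 − 14 = 1
n=16: ⌊(17·742+149)/783⌋ − ⌊(16·742+149)/783⌋ = ⌊12763/783⌋ − ⌊12021/783⌋ = 16 − 15 = 1
n=17: ⌊(18·742+149)/783⌋ − ⌊(17·742+149)/783⌋ = ⌊13505/783⌋ − ⌊12763/783⌋ = 17 − 16 = 1
n=18: ⌊(19·742+149)/783⌋ − ⌊(18·742+149)/783⌋ = ⌊14247/783⌋ − ⌊13505/783⌋ = 18 − 17 = 1
n=19: ⌊(20·742+149)/783⌋ − ⌊(19·742+149)/783⌋ = ⌊14989/783⌋ − ⌊14247/783⌋ = 19 − 18 = 1
n=20: ⌊(21·742+149)/783⌋ − ⌊(20·742+149)/783⌋ = ⌊15731/783⌋ − ⌊14989/783⌋ = 20 − 19 = 1
n=21: ⌊(22·742+149)/783⌋ − ⌊(21·742+149)/783⌋ = ⌊16473/783⌋ − ⌊15731/783⌋ = 21 − 20 = 1
n=22: ⌊(23·742+149)/783⌋ − ⌊(22·742+149)/783⌋ = ⌊17215/783⌋ − ⌊16473/783⌋ = 21 − 21 = 0
n=23: ⌊(24·742+149)/783⌋ − ⌊(23·742+149)/783⌋ = ⌊17957/783⌋ − ⌊17215/783⌋ = 22 − 21 = 1
n=24: ⌊(25·742+149)/783⌋ − ⌊(24·742+149)/783⌋ = ⌊18699/783⌋ − ⌊17957/783⌋ = 23 − 22 = 1
n=25: ⌊(26·742+149)/783⌋ − ⌊(25·742+149)/783⌋ = ⌊19441/783⌋ − ⌊18699/783⌋ = 24 − 23 = 1
n=26: ⌊(27·742+149)/783⌋ − ⌊(26·742+149)/783⌋ = ⌊20183/783⌋ − ⌊19441/783⌋ = 25 − 24 = 1
n=27: ⌊(28·742+149)/783⌋ − ⌊(27·742+149)/783⌋ = ⌊20925/783⌋ − ⌊20183/783⌋ = 26 − 25 = 1
n=28: ⌊(29·742+149)/783⌋ − ⌊(28·742+149)/783⌋ = ⌊21667/783⌋ − ⌊20925/783⌋ = 27 − 26 = 1
n=29: ⌊(30·742+149)/783⌋ − ⌊(29·742+149)/783⌋ = ⌊22409/783⌋ − ⌊21667/783⌋ = 28 − 27 = 1
n=30: ⌊(31·742+149)/783⌋ − ⌊(30·742+149)/783⌋ = ⌊23151/783⌋ − ⌊22409/783⌋ = 29 − 28 = 1
n=31: ⌊(32·742+149)/783⌋ − ⌊(31·742+149)/783⌋ = ⌊23893/783⌋ − ⌊23151/783⌋ = 30 − 29 = 1
n=32: ⌊(33·742+149)/783⌋ − ⌊(32·742+149)/783⌋ = ⌊24635/783⌋ − ⌊23893/783⌋ = 31 − 30 = 1
n=33: ⌊(34·742+149)/783⌋ − ⌊(33·742+149)/783⌋ = ⌊25377/783⌋ − ⌊24635/783⌋ = 32 − 31 = 1
n=34: ⌊(35·742+149)/783⌋ − ⌊(34·742+149)/783⌋ = ⌊26119/783⌋ − ⌊25377/783⌋ = 33 − 32 = 1
n=35: ⌊(36·742+149)/783⌋ − ⌊(35·742+149)/783⌋ = ⌊26861/783⌋ − ⌊26119/783⌋ = 34 − 33 = 1
n=36: ⌊(37·742+149)/783⌋ − ⌊(36·742+149)/783⌋ = ⌊27603/783⌋ − ⌊26861/783⌋ = 35 − 34 = 1
n=37: ⌊(38·742+149)/783⌋ − ⌊(37·742+149)/783⌋ = ⌊28345/783⌋ − ⌊27603/783⌋ = 36 − 35 = 1
n=38: ⌊(39·742+149)/783⌋ − ⌊(38·742+149)/783⌋ = ⌊29087/783⌋ − ⌊28345/783⌋ = 37 − 36 = 1
n=39: ⌊(40·742+149)/783⌋ − ⌊(39·742+149)/783⌋ = ⌊29829/783⌋ − ⌊29087/783⌋ = 38 − 37 = 1
n=40: ⌊(41·742+149)/783⌋ − ⌊(40·742+149)/783⌋ = ⌊30571/783⌋ − ⌊29829/783⌋ = 39 − 38 = 1
n=41: ⌊(42·742+149)/783⌋ − ⌊(41·742+149)/783⌋ = ⌊31313/783⌋ − ⌊30571/783⌋ = 39 − 39 = 0
n=42: ⌊(43·742+149)/783⌋ − ⌊(42·742+149)/783⌋ = ⌊32055/783⌋ − ⌊31313/783⌋ = 40 − 39 = 1
n=43: ⌊(44·742+149)/783⌋ − ⌊(43·742+149)/783⌋ = ⌊32797/783⌋ − ⌊32055/783⌋ = 41 − 40 = 1
n=44: ⌊(45·742+149)/783⌋ − ⌊(44·742+149)/783⌋ = ⌊33539/783⌋ − ⌊32797/783⌋ = 42 − 41 = 1
n=45: ⌊(46·742+149)/783⌋ − ⌊(45·742+149)/783⌋ = ⌊34281/783⌋ − ⌊33539/783⌋ = 43 − 42 = 1
n=46: ⌊(47·742+149)/783⌋ − ⌊(46·742+149)/783⌋ = ⌊35023/783⌋ − ⌊34281/783⌋ = 44 − 43 = 1
n=47: ⌊(48·742+149)/783⌋ − ⌊(47·742+149)/783⌋ = ⌊35765/783⌋ − ⌊35023/783⌋ = 45 − 44 = 1
n=48: ⌊(49·742+149)/783⌋ − ⌊(48·742+149)/783⌋ = ⌊36507/783⌋ − ⌊35765/783⌋ = 46 − 45 = 1
n=49: ⌊(50·742+149)/783⌋ − ⌊(49·742+149)/783⌋ = ⌊37249/783⌋ − ⌊36507/783⌋ = 47 − 46 = 1
n=50: ⌊(51·742+149)/783⌋ − ⌊(50·742+149)/783⌋ = ⌊37991/783⌋ − ⌊37249/783⌋ = 48 − 47 = 1
n=51: ⌊(52·742+149)/783⌋ − ⌊(51·742+149)/783⌋ = ⌊38733/783⌋ − ⌊37991/783⌋ = 49 − 48 = 1
n=52: ⌊(53·742+149)/783⌋ − ⌊(52·742+149)/783⌋ = ⌊39475/783⌋ − ⌊38733/783⌋ = 50 − 49 = 1
n=53: ⌊(54·742+149)/783⌋ − ⌊(53·742+149)/783⌋ = ⌊40217/783⌋ − ⌊39475/783⌋ = 51 − 50 = 1
n=54: ⌊(55·742+149)/783⌋ − ⌊(54·742+149)/783⌋ = ⌊40959/783⌋ − ⌊40217/783⌋ = 52 − 51 = 1
n=55: ⌊(56·742+149)/783⌋ − ⌊(55·742+149)/783⌋ = ⌊41701/783⌋ − ⌊40959/783⌋ = 53 − 52 = 1
n=56: ⌊(57·742+149)/783⌋ − ⌊(56·742+149)/783⌋ = ⌊42443/783⌋ − ⌊41701/783⌋ = 54 − 53 = 1
n=57: ⌊(58·742+149)/783⌋ − ⌊(57·742+149)/783⌋ = ⌊43185/783⌋ − ⌊42443/783⌋ = 55 − 54 = 1
n=58: ⌊(59·742+149)/783⌋ − ⌊(58·742+149)/783⌋ = ⌊43927/783⌋ − ⌊43185/783⌋ = 56 − 55 = 1
n=59: ⌊(60·742+149)/783⌋ − ⌊(59·742+149)/783⌋ = ⌊44669/783⌋ − ⌊43927/783⌋ = 57 − 56 = 1
n=60: ⌊(61·742+149)/783⌋ − ⌊(60·742+149)/783⌋ = ⌊45411/783⌋ − ⌊44669/783⌋ = 57 − 57 = 0
n=61: ⌊(62·742+149)/783⌋ − ⌊(61·742+149)/783⌋ = ⌊46153/783⌋ − ⌊45411/783⌋ = 58 − 57 = 1
n=62: ⌊(63·742+149)/783⌋ − ⌊(62·742+149)/783⌋ = ⌊46895/783⌋ − ⌊46153/783⌋ = 59 − 58 = 1
n=63: ⌊(64·742+149)/783⌋ − ⌊(63·742+149)/783⌋ = ⌊47637/783⌋ − ⌊46895/783⌋ = 60 − 59 = 1
n=64: ⌊(65·742+149)/783⌋ − ⌊(64·742+149)/783⌋ = ⌊48379/783⌋ − ⌊47637/783⌋ = 61 − 60 = 1
n=65: ⌊(66·742+149)/783⌋ − ⌊(65·742+149)/783⌋ = ⌊49121/783⌋ − ⌊48379/783⌋ = 62 − 61 = 1
n=66: ⌊(67·742+149)/783⌋ − ⌊(66·742+149)/783⌋ = ⌊49863/783⌋ − ⌊49121/783⌋ = 63 − 62 = 1
n=67: ⌊(68·742+149)/783⌋ − ⌊(67·742+149)/783⌋ = ⌊50605/783⌋ − ⌊49863/783⌋ = 64 − 63 = 1
n=68: ⌊(69·742+149)/783⌋ − ⌊(68·742+149)/783⌋ = ⌊51347/783⌋ − ⌊50605/783⌋ = 65 − 64 = 1
n=69: ⌊(70·742+149)/783⌋ − ⌊(69·742+149)/783⌋ = ⌊52089/783⌋ − ⌊51347/783⌋ = 66 − 65 = 1
n=70: ⌊(71·742+149)/783⌋ − ⌊(70·742+149)/783⌋ = ⌊52831/783⌋ − ⌊52089/783⌋ = 67 − 66 = 1
n=71: ⌊(72·742+149)/783⌋ − ⌊(71·742+149)/783⌋ = ⌊53573/783⌋ − ⌊52831/783⌋ = 68 − 67 = 1
n=72: ⌊(73·742+149)/783⌋ − ⌊(72·742+149)/783⌋ = ⌊54315/783⌋ − ⌊53573/783⌋ = 69 − 68 = 1
n=73: ⌊(74·742+149)/783⌋ − ⌊(73·742+149)/783⌋ = ⌊55057/783⌋ − ⌊54315/783⌋ = 70 − 69 = 1
n=74: ⌊(75·742+149)/783⌋ − ⌊(74·742+149)/783⌋ = ⌊55799/783⌋ − ⌊55057/783⌋ = 71 − 70 = 1
n=75: ⌊(76·742+149)/783⌋ − ⌊(75·742+149)/783⌋ = ⌊56541/783⌋ − ⌊55799/783⌋ = 72 − 71 = 1
n=76: ⌊(77·742+149)/783⌋ − ⌊(76·742+149)/783⌋ = ⌊57283/783⌋ − ⌊56541/783⌋ = 73 − 72 = 1
n=77: ⌊(78·742+149)/783⌋ − ⌊(77·742+149)/783⌋ = ⌊58025/783⌋ − ⌊57283/783⌋ = 74 − 73 = 1
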